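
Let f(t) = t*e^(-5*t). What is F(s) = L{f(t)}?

L{e^(-5t)} = 1/(s + 5).
Then apply L{t·g(t)} = -d/ds[G(s)] with G(s) = 1/(s + 5):
differentiating 1 time and applying the sign gives (s + 5)^(-2).

F(s) = (s + 5)^(-2)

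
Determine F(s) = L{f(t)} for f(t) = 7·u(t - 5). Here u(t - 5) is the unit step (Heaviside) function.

By the second shifting theorem, L{u(t - c)·g(t - c)} = e^(-cs)·G(s) with c = 5 and G(s) = L{g(t)}.
L{7} = 7/s.

F(s) = 7*exp(-5*s)/s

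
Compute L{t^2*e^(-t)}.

L{e^(-t)} = 1/(s + 1).
Then apply L{t^2·g(t)} = (-1)^2 d^2/ds^2[H(s)] with H(s) = 1/(s + 1):
differentiating 2 times and applying the sign gives 2/(s + 1)^3.

2/(s + 1)^3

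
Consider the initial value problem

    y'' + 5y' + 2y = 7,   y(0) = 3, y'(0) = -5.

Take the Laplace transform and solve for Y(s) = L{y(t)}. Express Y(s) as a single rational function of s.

Apply the Laplace transform to the equation.
With L{y''} = s^2 Y - s·y(0) - y'(0) and L{y'} = sY - y(0), with y(0) = 3, y'(0) = -5: the LHS transforms to (s^2 + 5*s + 2)Y - (3*s + 10).
The right side is L{7} = 7/s.
So (s^2 + 5*s + 2)Y = 7/s + (3*s + 10).
Solve for Y(s) and write it as one ratio of polynomials.

Y(s) = (3*s^2 + 10*s + 7)/(s^3 + 5*s^2 + 2*s)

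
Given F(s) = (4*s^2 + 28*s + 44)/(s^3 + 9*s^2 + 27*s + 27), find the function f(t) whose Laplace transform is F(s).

Factor the denominator: s^3 + 9*s^2 + 27*s + 27 = (s + 3)^3.
Partial fraction decomposition gives [4/(s + 3)] + [4/(s + 3)^2] + [-4/(s + 3)^3].
Invert each term: 4/(s + 3) ↔ 4e^(-3t); 4/(s + 3)^2 ↔ 4t·e^(-3t); -4/(s + 3)^3 ↔ (-2)t^2·e^(-3t).

f(t) = -2*t^2*exp(-3*t) + 4*t*exp(-3*t) + 4*exp(-3*t)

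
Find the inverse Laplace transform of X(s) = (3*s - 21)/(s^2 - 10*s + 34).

-2*exp(5*t)*sin(3*t) + 3*exp(5*t)*cos(3*t)

Complete the square in the denominator: s^2 - 10*s + 34 = (s - 5)^2 + 3^2.
Split the numerator to match: 3*s - 21 = 3·(s - 5) - 2·3.
Invert each term: 3·(s - 5)/((s - 5)^2 + 9) ↔ 3e^(5t)cos(3t); -2·3/((s - 5)^2 + 9) ↔ -2e^(5t)sin(3t).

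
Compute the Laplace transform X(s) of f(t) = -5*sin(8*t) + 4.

X(s) = -40/(s^2 + 64) + 4/s

The transform is linear, so treat each term independently.
L{4} = 4/s; (-5)·[L{sin(8t)} = 8/(s^2 + 64)].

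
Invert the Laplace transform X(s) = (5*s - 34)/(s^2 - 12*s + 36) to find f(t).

Factor the denominator: s^2 - 12*s + 36 = (s - 6)^2.
Partial fraction decomposition gives [5/(s - 6)] + [-4/(s - 6)^2].
Invert each term: 5/(s - 6) ↔ 5e^(6t); -4/(s - 6)^2 ↔ -4t·e^(6t).

f(t) = -4*t*exp(6*t) + 5*exp(6*t)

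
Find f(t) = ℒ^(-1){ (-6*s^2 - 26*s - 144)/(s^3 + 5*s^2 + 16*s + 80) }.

f(t) = -4*sin(4*t) - 2*cos(4*t) - 4*exp(-5*t)

Factor the denominator: s^3 + 5*s^2 + 16*s + 80 = (s + 5)*(s^2 + 16).
Partial fraction decomposition gives [-4/(s + 5)] + [-2*s/(s^2 + 16)] + [-16/(s^2 + 16)].
Invert each term: -4/(s + 5) ↔ -4e^(-5t); -2·s/(s^2 + 16) ↔ -2cos(4t); -4·4/(s^2 + 16) ↔ -4sin(4t).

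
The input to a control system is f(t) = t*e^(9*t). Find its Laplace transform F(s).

L{e^(9t)} = 1/(s - 9).
Then apply L{t·g(t)} = -d/ds[G(s)] with G(s) = 1/(s - 9):
differentiating 1 time and applying the sign gives (s - 9)^(-2).

F(s) = (s - 9)^(-2)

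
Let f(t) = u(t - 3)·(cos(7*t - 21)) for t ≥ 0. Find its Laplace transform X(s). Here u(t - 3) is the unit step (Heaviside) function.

By the second shifting theorem, L{u(t - c)·g(t - c)} = e^(-cs)·G(s) with c = 3 and G(s) = L{g(t)}.
L{cos(7t)} = s/(s^2 + 49).

X(s) = s*exp(-3*s)/(s^2 + 49)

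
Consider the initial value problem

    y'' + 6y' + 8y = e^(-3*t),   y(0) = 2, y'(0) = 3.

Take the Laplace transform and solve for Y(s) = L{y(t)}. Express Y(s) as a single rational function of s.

Take the Laplace transform of both sides.
Using L{y''} = s^2 Y - s·y(0) - y'(0) and L{y'} = sY - y(0), with y(0) = 2, y'(0) = 3, the left side becomes (s^2 + 6*s + 8)Y - (2*s + 15).
The right side is L{e^(-3*t)} = 1/(s + 3).
So (s^2 + 6*s + 8)Y = 1/(s + 3) + (2*s + 15).
Isolate Y and clear denominators.

Y(s) = (2*s^2 + 21*s + 46)/(s^3 + 9*s^2 + 26*s + 24)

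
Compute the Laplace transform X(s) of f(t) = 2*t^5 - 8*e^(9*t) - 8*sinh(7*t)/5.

X(s) = -56/(5*(s^2 - 49)) - 8/(s - 9) + 240/s^6

Apply the Laplace transform termwise.
(2)·[L{t^5} = 5!/s^6 = 120/s^6]; (-8/5)·[L{sinh(7t)} = 7/(s^2 - 49)]; (-8)·[L{e^(9t)} = 1/(s - 9)].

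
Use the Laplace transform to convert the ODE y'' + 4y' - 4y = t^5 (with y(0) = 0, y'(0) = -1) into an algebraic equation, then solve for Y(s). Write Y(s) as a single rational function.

Transform both sides with L{·}.
The derivative rules (L{y''} = s^2 Y - s·y(0) - y'(0) and L{y'} = sY - y(0), with y(0) = 0, y'(0) = -1) turn the left side into (s^2 + 4*s - 4)Y - (-1).
The right side is L{t^5} = 120/s^6.
So (s^2 + 4*s - 4)Y = 120/s^6 + (-1).
Divide through and combine into a single rational function.

Y(s) = (-s^6 + 120)/(s^8 + 4*s^7 - 4*s^6)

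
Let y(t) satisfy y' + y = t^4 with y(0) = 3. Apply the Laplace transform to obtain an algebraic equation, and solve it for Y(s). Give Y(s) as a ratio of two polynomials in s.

Take the Laplace transform of both sides.
With L{y'} = sY - y(0) = sY - 3: the LHS transforms to (s + 1)Y - (3).
The right side is L{t^4} = 24/s^5.
So (s + 1)Y = 24/s^5 + (3).
Solve for Y(s) and write it as one ratio of polynomials.

Y(s) = (3*s^5 + 24)/(s^6 + s^5)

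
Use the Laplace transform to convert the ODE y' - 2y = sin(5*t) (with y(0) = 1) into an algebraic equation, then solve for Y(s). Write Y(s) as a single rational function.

Y(s) = (s^2 + 30)/(s^3 - 2*s^2 + 25*s - 50)

Transform both sides with L{·}.
Using L{y'} = sY - y(0) = sY - 1, the left side becomes (s - 2)Y - (1).
The right side is L{sin(5*t)} = 5/(s^2 + 25).
So (s - 2)Y = 5/(s^2 + 25) + (1).
Divide through and combine into a single rational function.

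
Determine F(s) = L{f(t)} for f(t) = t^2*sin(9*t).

L{sin(9t)} = 9/(s^2 + 81).
Then apply L{t^2·g(t)} = (-1)^2 d^2/ds^2[G(s)] with G(s) = 9/(s^2 + 81):
differentiating 2 times and applying the sign gives 54*(s^2 - 27)/(s^2 + 81)^3.

F(s) = 54*(s^2 - 27)/(s^2 + 81)^3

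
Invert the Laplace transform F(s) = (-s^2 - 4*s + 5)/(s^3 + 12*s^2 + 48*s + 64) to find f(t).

f(t) = 5*t^2*exp(-4*t)/2 + 4*t*exp(-4*t) - exp(-4*t)

Factor the denominator: s^3 + 12*s^2 + 48*s + 64 = (s + 4)^3.
Partial fraction decomposition gives [-1/(s + 4)] + [4/(s + 4)^2] + [5/(s + 4)^3].
Invert each term: -1/(s + 4) ↔ -e^(-4t); 4/(s + 4)^2 ↔ 4t·e^(-4t); 5/(s + 4)^3 ↔ (5/2)t^2·e^(-4t).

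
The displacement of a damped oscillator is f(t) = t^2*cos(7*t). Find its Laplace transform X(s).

X(s) = 2*s*(s^2 - 147)/(s^2 + 49)^3

L{cos(7t)} = s/(s^2 + 49).
Then apply L{t^2·g(t)} = (-1)^2 d^2/ds^2[G(s)] with G(s) = s/(s^2 + 49):
differentiating 2 times and applying the sign gives 2*s*(s^2 - 147)/(s^2 + 49)^3.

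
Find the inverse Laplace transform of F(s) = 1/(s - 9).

exp(9*t)

Since L{e^(9t)} = 1/(s - 9), the inverse is e^(9*t).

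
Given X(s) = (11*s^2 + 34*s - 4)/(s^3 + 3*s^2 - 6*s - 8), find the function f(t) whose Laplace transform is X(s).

f(t) = 6*exp(2*t) + 3*exp(-t) + 2*exp(-4*t)

Factor the denominator: s^3 + 3*s^2 - 6*s - 8 = (s - 2)*(s + 1)*(s + 4).
Partial fraction decomposition gives [2/(s + 4)] + [3/(s + 1)] + [6/(s - 2)].
Invert each term: 2/(s + 4) ↔ 2e^(-4t); 3/(s + 1) ↔ 3e^(-t); 6/(s - 2) ↔ 6e^(2t).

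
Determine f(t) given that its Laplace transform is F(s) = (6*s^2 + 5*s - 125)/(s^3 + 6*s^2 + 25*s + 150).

Factor the denominator: s^3 + 6*s^2 + 25*s + 150 = (s + 6)*(s^2 + 25).
Partial fraction decomposition gives [1/(s + 6)] + [5*s/(s^2 + 25)] + [-25/(s^2 + 25)].
Invert each term: 1/(s + 6) ↔ e^(-6t); 5·s/(s^2 + 25) ↔ 5cos(5t); -5·5/(s^2 + 25) ↔ -5sin(5t).

f(t) = -5*sin(5*t) + 5*cos(5*t) + exp(-6*t)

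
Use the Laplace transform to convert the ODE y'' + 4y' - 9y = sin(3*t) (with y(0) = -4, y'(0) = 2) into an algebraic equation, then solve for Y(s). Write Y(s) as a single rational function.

Y(s) = (-4*s^3 - 14*s^2 - 36*s - 123)/(s^4 + 4*s^3 + 36*s - 81)

Laplace-transform each side.
With L{y''} = s^2 Y - s·y(0) - y'(0) and L{y'} = sY - y(0), with y(0) = -4, y'(0) = 2: the LHS transforms to (s^2 + 4*s - 9)Y - (-4*s - 14).
The right side is L{sin(3*t)} = 3/(s^2 + 9).
So (s^2 + 4*s - 9)Y = 3/(s^2 + 9) + (-4*s - 14).
Divide through and combine into a single rational function.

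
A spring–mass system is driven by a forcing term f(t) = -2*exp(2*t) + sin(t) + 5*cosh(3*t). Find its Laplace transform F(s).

F(s) = 5*s/(s^2 - 9) + 1/(s^2 + 1) - 2/(s - 2)

The transform is linear, so treat each term independently.
(5)·[L{cosh(3t)} = s/(s^2 - 9)]; L{sin(t)} = 1/(s^2 + 1); (-2)·[L{e^(2t)} = 1/(s - 2)].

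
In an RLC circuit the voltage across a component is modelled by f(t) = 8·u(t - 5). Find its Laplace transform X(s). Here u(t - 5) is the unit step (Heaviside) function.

X(s) = 8*exp(-5*s)/s

By the second shifting theorem, L{u(t - c)·g(t - c)} = e^(-cs)·G(s) with c = 5 and G(s) = L{g(t)}.
L{8} = 8/s.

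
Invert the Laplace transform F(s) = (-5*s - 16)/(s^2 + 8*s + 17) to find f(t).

f(t) = 4*exp(-4*t)*sin(t) - 5*exp(-4*t)*cos(t)

Complete the square in the denominator: s^2 + 8*s + 17 = (s + 4)^2 + 1^2.
Split the numerator to match: -5*s - 16 = -5·(s + 4) + 4·1.
Invert each term: -5·(s + 4)/((s + 4)^2 + 1) ↔ -5e^(-4t)cos(t); 4·1/((s + 4)^2 + 1) ↔ 4e^(-4t)sin(t).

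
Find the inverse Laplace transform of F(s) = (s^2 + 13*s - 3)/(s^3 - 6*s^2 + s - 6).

3*exp(6*t) + sin(t) - 2*cos(t)

Factor the denominator: s^3 - 6*s^2 + s - 6 = (s - 6)*(s^2 + 1).
Partial fraction decomposition gives [3/(s - 6)] + [-2*s/(s^2 + 1)] + [1/(s^2 + 1)].
Invert each term: 3/(s - 6) ↔ 3e^(6t); -2·s/(s^2 + 1) ↔ -2cos(t); 1·1/(s^2 + 1) ↔ sin(t).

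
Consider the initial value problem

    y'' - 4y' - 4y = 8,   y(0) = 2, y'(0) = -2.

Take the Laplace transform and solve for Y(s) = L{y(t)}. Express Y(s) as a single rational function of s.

Y(s) = (2*s^2 - 10*s + 8)/(s^3 - 4*s^2 - 4*s)

Transform both sides with L{·}.
Using L{y''} = s^2 Y - s·y(0) - y'(0) and L{y'} = sY - y(0), with y(0) = 2, y'(0) = -2, the left side becomes (s^2 - 4*s - 4)Y - (2*s - 10).
The right side is L{8} = 8/s.
So (s^2 - 4*s - 4)Y = 8/s + (2*s - 10).
Divide through and combine into a single rational function.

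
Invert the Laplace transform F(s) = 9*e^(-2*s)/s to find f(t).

f(t) = Heaviside(t - 2)*(9)

The factor e^(-2s) signals a time shift by c = 2 (second shifting theorem).
L{9} = 9/s, so L^-1{9/s} = 9.
Hence the inverse is u(t - 2) times that function evaluated at t - 2.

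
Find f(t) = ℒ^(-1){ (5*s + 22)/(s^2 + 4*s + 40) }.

Complete the square in the denominator: s^2 + 4*s + 40 = (s + 2)^2 + 6^2.
Split the numerator to match: 5*s + 22 = 5·(s + 2) + 2·6.
Invert each term: 5·(s + 2)/((s + 2)^2 + 36) ↔ 5e^(-2t)cos(6t); 2·6/((s + 2)^2 + 36) ↔ 2e^(-2t)sin(6t).

f(t) = 2*exp(-2*t)*sin(6*t) + 5*exp(-2*t)*cos(6*t)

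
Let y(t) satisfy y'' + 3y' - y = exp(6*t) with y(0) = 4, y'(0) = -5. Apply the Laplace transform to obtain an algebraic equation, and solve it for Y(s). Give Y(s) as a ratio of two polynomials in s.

Apply the Laplace transform to the equation.
With L{y''} = s^2 Y - s·y(0) - y'(0) and L{y'} = sY - y(0), with y(0) = 4, y'(0) = -5: the LHS transforms to (s^2 + 3*s - 1)Y - (4*s + 7).
The right side is L{exp(6*t)} = 1/(s - 6).
So (s^2 + 3*s - 1)Y = 1/(s - 6) + (4*s + 7).
Divide through and combine into a single rational function.

Y(s) = (4*s^2 - 17*s - 41)/(s^3 - 3*s^2 - 19*s + 6)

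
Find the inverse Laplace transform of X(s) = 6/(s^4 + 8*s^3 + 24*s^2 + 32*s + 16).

t^3*exp(-2*t)

Rewrite the denominator: s^4 + 8*s^3 + 24*s^2 + 32*s + 16 = (s + 2)^4.
The form in (s + 2) signals a first-shifting-theorem factor e^(-2t).
Since L{t^3} = 3!/s^4 = 6/s^4, the inverse is t^3*e^(-2*t).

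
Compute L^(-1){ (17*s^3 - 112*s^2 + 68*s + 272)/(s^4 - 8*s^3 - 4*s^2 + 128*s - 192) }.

Factor the denominator: s^4 - 8*s^3 - 4*s^2 + 128*s - 192 = (s - 6)*(s - 4)*(s - 2)*(s + 4).
Partial fraction decomposition gives [4/(s - 6)] + [6/(s + 4)] + [5/(s - 4)] + [2/(s - 2)].
Invert each term: 4/(s - 6) ↔ 4e^(6t); 6/(s + 4) ↔ 6e^(-4t); 5/(s - 4) ↔ 5e^(4t); 2/(s - 2) ↔ 2e^(2t).

4*exp(6*t) + 5*exp(4*t) + 2*exp(2*t) + 6*exp(-4*t)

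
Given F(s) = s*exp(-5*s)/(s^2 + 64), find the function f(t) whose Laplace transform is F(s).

The factor e^(-5s) signals a time shift by c = 5 (second shifting theorem).
L{cos(8t)} = s/(s^2 + 64), so L^-1{s/(s^2 + 64)} = cos(8*t).
Hence the inverse is u(t - 5) times that function evaluated at t - 5.

f(t) = Heaviside(t - 5)*(cos(8*t - 40))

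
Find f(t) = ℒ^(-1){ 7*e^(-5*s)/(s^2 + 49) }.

f(t) = Heaviside(t - 5)*(sin(7*t - 35))

The factor e^(-5s) signals a time shift by c = 5 (second shifting theorem).
L{sin(7t)} = 7/(s^2 + 49), so L^-1{7/(s^2 + 49)} = sin(7*t).
Hence the inverse is u(t - 5) times that function evaluated at t - 5.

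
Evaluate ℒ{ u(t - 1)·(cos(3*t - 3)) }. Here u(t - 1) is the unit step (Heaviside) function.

By the second shifting theorem, L{u(t - c)·g(t - c)} = e^(-cs)·G(s) with c = 1 and G(s) = L{g(t)}.
L{cos(3t)} = s/(s^2 + 9).

s*exp(-s)/(s^2 + 9)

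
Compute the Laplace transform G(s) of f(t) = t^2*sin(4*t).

G(s) = 8*(3*s^2 - 16)/(s^2 + 16)^3

L{sin(4t)} = 4/(s^2 + 16).
Then apply L{t^2·g(t)} = (-1)^2 d^2/ds^2[H(s)] with H(s) = 4/(s^2 + 16):
differentiating 2 times and applying the sign gives 8*(3*s^2 - 16)/(s^2 + 16)^3.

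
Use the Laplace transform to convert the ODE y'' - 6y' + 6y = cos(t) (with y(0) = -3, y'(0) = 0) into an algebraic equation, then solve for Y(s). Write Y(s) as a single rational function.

Y(s) = (-3*s^3 + 18*s^2 - 2*s + 18)/(s^4 - 6*s^3 + 7*s^2 - 6*s + 6)

Laplace-transform each side.
Using L{y''} = s^2 Y - s·y(0) - y'(0) and L{y'} = sY - y(0), with y(0) = -3, y'(0) = 0, the left side becomes (s^2 - 6*s + 6)Y - (-3*s + 18).
The right side is L{cos(t)} = s/(s^2 + 1).
So (s^2 - 6*s + 6)Y = s/(s^2 + 1) + (-3*s + 18).
Solve for Y(s) and write it as one ratio of polynomials.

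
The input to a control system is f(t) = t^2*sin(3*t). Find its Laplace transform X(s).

X(s) = 18*(s^2 - 3)/(s^2 + 9)^3

L{sin(3t)} = 3/(s^2 + 9).
Then apply L{t^2·g(t)} = (-1)^2 d^2/ds^2[G(s)] with G(s) = 3/(s^2 + 9):
differentiating 2 times and applying the sign gives 18*(s^2 - 3)/(s^2 + 9)^3.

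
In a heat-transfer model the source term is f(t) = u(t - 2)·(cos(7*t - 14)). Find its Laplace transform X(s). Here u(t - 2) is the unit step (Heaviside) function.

By the second shifting theorem, L{u(t - c)·g(t - c)} = e^(-cs)·G(s) with c = 2 and G(s) = L{g(t)}.
L{cos(7t)} = s/(s^2 + 49).

X(s) = s*exp(-2*s)/(s^2 + 49)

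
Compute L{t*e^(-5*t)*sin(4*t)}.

L{sin(4t)} = 4/(s^2 + 16).
Multiplying by e^(-5t) shifts s → s + 5, so L{e^(-5*t)*sin(4*t)} = 4/((s + 5)^2 + 16).
Then apply L{t·g(t)} = -d/ds[G(s)] with G(s) = 4/((s + 5)^2 + 16):
differentiating 1 time and applying the sign gives 8*(s + 5)/(s^2 + 10*s + 41)^2.

8*(s + 5)/(s^2 + 10*s + 41)^2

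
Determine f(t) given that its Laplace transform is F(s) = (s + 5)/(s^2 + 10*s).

Rewrite the denominator: s^2 + 10*s = (s + 5)^2 - 25.
The form in (s + 5) signals a first-shifting-theorem factor e^(-5t).
Since L{cosh(5t)} = s/(s^2 - 25), the inverse is e^(-5*t)*cosh(5*t).

f(t) = exp(-5*t)*cosh(5*t)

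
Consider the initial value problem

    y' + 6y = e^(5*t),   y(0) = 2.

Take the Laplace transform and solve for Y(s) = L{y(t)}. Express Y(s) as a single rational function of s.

Y(s) = (2*s - 9)/(s^2 + s - 30)

Take the Laplace transform of both sides.
The derivative rules (L{y'} = sY - y(0) = sY - 2) turn the left side into (s + 6)Y - (2).
The right side is L{e^(5*t)} = 1/(s - 5).
So (s + 6)Y = 1/(s - 5) + (2).
Solve for Y(s) and write it as one ratio of polynomials.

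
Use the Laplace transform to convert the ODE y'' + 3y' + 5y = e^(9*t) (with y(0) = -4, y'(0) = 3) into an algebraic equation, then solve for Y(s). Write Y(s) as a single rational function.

Y(s) = (-4*s^2 + 27*s + 82)/(s^3 - 6*s^2 - 22*s - 45)

Take the Laplace transform of both sides.
Using L{y''} = s^2 Y - s·y(0) - y'(0) and L{y'} = sY - y(0), with y(0) = -4, y'(0) = 3, the left side becomes (s^2 + 3*s + 5)Y - (-4*s - 9).
The right side is L{e^(9*t)} = 1/(s - 9).
So (s^2 + 3*s + 5)Y = 1/(s - 9) + (-4*s - 9).
Isolate Y and clear denominators.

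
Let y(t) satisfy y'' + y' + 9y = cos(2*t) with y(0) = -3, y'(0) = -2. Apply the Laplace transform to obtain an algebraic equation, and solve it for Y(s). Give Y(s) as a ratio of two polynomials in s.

Apply the Laplace transform to the equation.
With L{y''} = s^2 Y - s·y(0) - y'(0) and L{y'} = sY - y(0), with y(0) = -3, y'(0) = -2: the LHS transforms to (s^2 + s + 9)Y - (-3*s - 5).
The right side is L{cos(2*t)} = s/(s^2 + 4).
So (s^2 + s + 9)Y = s/(s^2 + 4) + (-3*s - 5).
Solve for Y(s) and write it as one ratio of polynomials.

Y(s) = (-3*s^3 - 5*s^2 - 11*s - 20)/(s^4 + s^3 + 13*s^2 + 4*s + 36)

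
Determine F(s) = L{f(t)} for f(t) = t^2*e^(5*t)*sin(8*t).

L{sin(8t)} = 8/(s^2 + 64).
Multiplying by e^(5t) shifts s → s - 5, so L{e^(5*t)*sin(8*t)} = 8/((s - 5)^2 + 64).
Then apply L{t^2·g(t)} = (-1)^2 d^2/ds^2[G(s)] with G(s) = 8/((s - 5)^2 + 64):
differentiating 2 times and applying the sign gives 16*(3*s^2 - 30*s + 11)/(s^2 - 10*s + 89)^3.

F(s) = 16*(3*s^2 - 30*s + 11)/(s^2 - 10*s + 89)^3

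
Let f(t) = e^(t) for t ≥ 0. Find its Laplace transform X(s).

X(s) = 1/(s - 1)

L{1} = 1/s.
By the first shifting theorem, multiplying by e^(t) replaces s with s - 1.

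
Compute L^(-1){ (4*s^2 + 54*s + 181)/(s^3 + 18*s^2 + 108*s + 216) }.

t^2*exp(-6*t)/2 + 6*t*exp(-6*t) + 4*exp(-6*t)

Factor the denominator: s^3 + 18*s^2 + 108*s + 216 = (s + 6)^3.
Partial fraction decomposition gives [4/(s + 6)] + [6/(s + 6)^2] + [(s + 6)^(-3)].
Invert each term: 4/(s + 6) ↔ 4e^(-6t); 6/(s + 6)^2 ↔ 6t·e^(-6t); 1/(s + 6)^3 ↔ (1/2)t^2·e^(-6t).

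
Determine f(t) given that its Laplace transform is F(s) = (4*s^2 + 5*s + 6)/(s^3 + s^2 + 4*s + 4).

Factor the denominator: s^3 + s^2 + 4*s + 4 = (s + 1)*(s^2 + 4).
Partial fraction decomposition gives [1/(s + 1)] + [3*s/(s^2 + 4)] + [2/(s^2 + 4)].
Invert each term: 1/(s + 1) ↔ e^(-t); 3·s/(s^2 + 4) ↔ 3cos(2t); 1·2/(s^2 + 4) ↔ sin(2t).

f(t) = sin(2*t) + 3*cos(2*t) + exp(-t)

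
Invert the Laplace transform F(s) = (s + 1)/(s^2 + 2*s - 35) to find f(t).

Rewrite the denominator: s^2 + 2*s - 35 = (s + 1)^2 - 36.
The form in (s + 1) signals a first-shifting-theorem factor e^(-t).
Since L{cosh(6t)} = s/(s^2 - 36), the inverse is e^(-t)*cosh(6*t).

f(t) = exp(-t)*cosh(6*t)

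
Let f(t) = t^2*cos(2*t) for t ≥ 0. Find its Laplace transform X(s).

X(s) = 2*s*(s^2 - 12)/(s^2 + 4)^3

L{cos(2t)} = s/(s^2 + 4).
Then apply L{t^2·g(t)} = (-1)^2 d^2/ds^2[G(s)] with G(s) = s/(s^2 + 4):
differentiating 2 times and applying the sign gives 2*s*(s^2 - 12)/(s^2 + 4)^3.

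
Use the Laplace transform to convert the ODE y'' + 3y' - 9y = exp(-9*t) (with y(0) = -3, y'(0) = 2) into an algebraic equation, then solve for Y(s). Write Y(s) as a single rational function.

Apply the Laplace transform to the equation.
Using L{y''} = s^2 Y - s·y(0) - y'(0) and L{y'} = sY - y(0), with y(0) = -3, y'(0) = 2, the left side becomes (s^2 + 3*s - 9)Y - (-3*s - 7).
The right side is L{exp(-9*t)} = 1/(s + 9).
So (s^2 + 3*s - 9)Y = 1/(s + 9) + (-3*s - 7).
Divide through and combine into a single rational function.

Y(s) = (-3*s^2 - 34*s - 62)/(s^3 + 12*s^2 + 18*s - 81)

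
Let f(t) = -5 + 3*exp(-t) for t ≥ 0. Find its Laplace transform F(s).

The transform is linear, so treat each term independently.
(3)·[L{e^(-t)} = 1/(s + 1)]; L{-5} = -5/s.

F(s) = 3/(s + 1) - 5/s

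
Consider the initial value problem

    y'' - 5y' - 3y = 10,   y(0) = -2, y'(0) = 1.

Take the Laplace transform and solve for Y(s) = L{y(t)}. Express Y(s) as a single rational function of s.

Y(s) = (-2*s^2 + 11*s + 10)/(s^3 - 5*s^2 - 3*s)

Apply the Laplace transform to the equation.
The derivative rules (L{y''} = s^2 Y - s·y(0) - y'(0) and L{y'} = sY - y(0), with y(0) = -2, y'(0) = 1) turn the left side into (s^2 - 5*s - 3)Y - (-2*s + 11).
The right side is L{10} = 10/s.
So (s^2 - 5*s - 3)Y = 10/s + (-2*s + 11).
Divide through and combine into a single rational function.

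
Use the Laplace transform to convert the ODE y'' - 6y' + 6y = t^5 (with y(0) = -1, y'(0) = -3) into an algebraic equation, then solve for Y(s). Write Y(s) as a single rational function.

Transform both sides with L{·}.
The derivative rules (L{y''} = s^2 Y - s·y(0) - y'(0) and L{y'} = sY - y(0), with y(0) = -1, y'(0) = -3) turn the left side into (s^2 - 6*s + 6)Y - (-s + 3).
The right side is L{t^5} = 120/s^6.
So (s^2 - 6*s + 6)Y = 120/s^6 + (-s + 3).
Isolate Y and clear denominators.

Y(s) = (-s^7 + 3*s^6 + 120)/(s^8 - 6*s^7 + 6*s^6)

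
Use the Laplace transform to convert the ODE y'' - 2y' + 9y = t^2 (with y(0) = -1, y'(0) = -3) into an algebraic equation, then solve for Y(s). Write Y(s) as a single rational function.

Apply the Laplace transform to the equation.
With L{y''} = s^2 Y - s·y(0) - y'(0) and L{y'} = sY - y(0), with y(0) = -1, y'(0) = -3: the LHS transforms to (s^2 - 2*s + 9)Y - (-s - 1).
The right side is L{t^2} = 2/s^3.
So (s^2 - 2*s + 9)Y = 2/s^3 + (-s - 1).
Solve for Y(s) and write it as one ratio of polynomials.

Y(s) = (-s^4 - s^3 + 2)/(s^5 - 2*s^4 + 9*s^3)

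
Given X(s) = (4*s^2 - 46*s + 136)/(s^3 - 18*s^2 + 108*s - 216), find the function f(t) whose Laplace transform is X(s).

Factor the denominator: s^3 - 18*s^2 + 108*s - 216 = (s - 6)^3.
Partial fraction decomposition gives [4/(s - 6)] + [2/(s - 6)^2] + [4/(s - 6)^3].
Invert each term: 4/(s - 6) ↔ 4e^(6t); 2/(s - 6)^2 ↔ 2t·e^(6t); 4/(s - 6)^3 ↔ (2)t^2·e^(6t).

f(t) = 2*t^2*exp(6*t) + 2*t*exp(6*t) + 4*exp(6*t)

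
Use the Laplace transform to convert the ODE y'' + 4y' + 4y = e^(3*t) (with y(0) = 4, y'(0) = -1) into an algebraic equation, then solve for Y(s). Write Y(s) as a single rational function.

Transform both sides with L{·}.
Using L{y''} = s^2 Y - s·y(0) - y'(0) and L{y'} = sY - y(0), with y(0) = 4, y'(0) = -1, the left side becomes (s^2 + 4*s + 4)Y - (4*s + 15).
The right side is L{e^(3*t)} = 1/(s - 3).
So (s^2 + 4*s + 4)Y = 1/(s - 3) + (4*s + 15).
Isolate Y and clear denominators.

Y(s) = (4*s^2 + 3*s - 44)/(s^3 + s^2 - 8*s - 12)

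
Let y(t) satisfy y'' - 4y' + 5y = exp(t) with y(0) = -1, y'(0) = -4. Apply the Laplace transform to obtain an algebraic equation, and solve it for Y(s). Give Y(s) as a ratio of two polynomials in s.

Transform both sides with L{·}.
Using L{y''} = s^2 Y - s·y(0) - y'(0) and L{y'} = sY - y(0), with y(0) = -1, y'(0) = -4, the left side becomes (s^2 - 4*s + 5)Y - (-s).
The right side is L{exp(t)} = 1/(s - 1).
So (s^2 - 4*s + 5)Y = 1/(s - 1) + (-s).
Solve for Y(s) and write it as one ratio of polynomials.

Y(s) = (-s^2 + s + 1)/(s^3 - 5*s^2 + 9*s - 5)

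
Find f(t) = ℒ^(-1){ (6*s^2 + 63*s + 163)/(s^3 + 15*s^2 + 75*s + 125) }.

Factor the denominator: s^3 + 15*s^2 + 75*s + 125 = (s + 5)^3.
Partial fraction decomposition gives [6/(s + 5)] + [3/(s + 5)^2] + [-2/(s + 5)^3].
Invert each term: 6/(s + 5) ↔ 6e^(-5t); 3/(s + 5)^2 ↔ 3t·e^(-5t); -2/(s + 5)^3 ↔ (-1)t^2·e^(-5t).

f(t) = -t^2*exp(-5*t) + 3*t*exp(-5*t) + 6*exp(-5*t)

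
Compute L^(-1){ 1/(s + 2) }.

Since L{e^(-2t)} = 1/(s + 2), the inverse is e^(-2*t).

exp(-2*t)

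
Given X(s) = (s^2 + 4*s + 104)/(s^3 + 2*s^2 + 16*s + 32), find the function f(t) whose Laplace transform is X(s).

Factor the denominator: s^3 + 2*s^2 + 16*s + 32 = (s + 2)*(s^2 + 16).
Partial fraction decomposition gives [5/(s + 2)] + [-4*s/(s^2 + 16)] + [12/(s^2 + 16)].
Invert each term: 5/(s + 2) ↔ 5e^(-2t); -4·s/(s^2 + 16) ↔ -4cos(4t); 3·4/(s^2 + 16) ↔ 3sin(4t).

f(t) = 3*sin(4*t) - 4*cos(4*t) + 5*exp(-2*t)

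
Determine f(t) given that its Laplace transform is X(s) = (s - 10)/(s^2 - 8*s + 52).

Complete the square in the denominator: s^2 - 8*s + 52 = (s - 4)^2 + 6^2.
Split the numerator to match: s - 10 = 1·(s - 4) - 1·6.
Invert each term: 1·(s - 4)/((s - 4)^2 + 36) ↔ e^(4t)cos(6t); -1·6/((s - 4)^2 + 36) ↔ -e^(4t)sin(6t).

f(t) = -exp(4*t)*sin(6*t) + exp(4*t)*cos(6*t)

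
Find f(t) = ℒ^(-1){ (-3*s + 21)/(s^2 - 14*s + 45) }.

f(t) = -3*exp(7*t)*cosh(2*t)

Rewrite the denominator: s^2 - 14*s + 45 = (s - 7)^2 - 4.
The form in (s - 7) signals a first-shifting-theorem factor e^(7t).
Since L{cosh(2t)} = s/(s^2 - 4), the inverse is exp(7*t)*cosh(2*t), scaled by -3.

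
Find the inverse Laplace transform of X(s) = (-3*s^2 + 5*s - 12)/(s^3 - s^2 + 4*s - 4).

Factor the denominator: s^3 - s^2 + 4*s - 4 = (s - 1)*(s^2 + 4).
Partial fraction decomposition gives [-2/(s - 1)] + [-s/(s^2 + 4)] + [4/(s^2 + 4)].
Invert each term: -2/(s - 1) ↔ -2e^(t); -1·s/(s^2 + 4) ↔ -cos(2t); 2·2/(s^2 + 4) ↔ 2sin(2t).

-2*exp(t) + 2*sin(2*t) - cos(2*t)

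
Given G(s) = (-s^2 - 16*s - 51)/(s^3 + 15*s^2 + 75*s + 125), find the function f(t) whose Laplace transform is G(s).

f(t) = 2*t^2*exp(-5*t) - 6*t*exp(-5*t) - exp(-5*t)

Factor the denominator: s^3 + 15*s^2 + 75*s + 125 = (s + 5)^3.
Partial fraction decomposition gives [-1/(s + 5)] + [-6/(s + 5)^2] + [4/(s + 5)^3].
Invert each term: -1/(s + 5) ↔ -e^(-5t); -6/(s + 5)^2 ↔ -6t·e^(-5t); 4/(s + 5)^3 ↔ (2)t^2·e^(-5t).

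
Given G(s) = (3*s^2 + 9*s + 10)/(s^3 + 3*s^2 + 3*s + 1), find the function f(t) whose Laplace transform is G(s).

Factor the denominator: s^3 + 3*s^2 + 3*s + 1 = (s + 1)^3.
Partial fraction decomposition gives [3/(s + 1)] + [3/(s + 1)^2] + [4/(s + 1)^3].
Invert each term: 3/(s + 1) ↔ 3e^(-t); 3/(s + 1)^2 ↔ 3t·e^(-t); 4/(s + 1)^3 ↔ (2)t^2·e^(-t).

f(t) = 2*t^2*exp(-t) + 3*t*exp(-t) + 3*exp(-t)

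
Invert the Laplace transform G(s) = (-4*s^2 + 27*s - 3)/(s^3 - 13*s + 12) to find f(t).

f(t) = 3*exp(3*t) - 2*exp(t) - 5*exp(-4*t)

Factor the denominator: s^3 - 13*s + 12 = (s - 3)*(s - 1)*(s + 4).
Partial fraction decomposition gives [-2/(s - 1)] + [3/(s - 3)] + [-5/(s + 4)].
Invert each term: -2/(s - 1) ↔ -2e^(t); 3/(s - 3) ↔ 3e^(3t); -5/(s + 4) ↔ -5e^(-4t).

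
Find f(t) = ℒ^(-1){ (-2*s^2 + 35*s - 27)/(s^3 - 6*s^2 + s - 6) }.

f(t) = 3*exp(6*t) + 5*sin(t) - 5*cos(t)

Factor the denominator: s^3 - 6*s^2 + s - 6 = (s - 6)*(s^2 + 1).
Partial fraction decomposition gives [3/(s - 6)] + [-5*s/(s^2 + 1)] + [5/(s^2 + 1)].
Invert each term: 3/(s - 6) ↔ 3e^(6t); -5·s/(s^2 + 1) ↔ -5cos(t); 5·1/(s^2 + 1) ↔ 5sin(t).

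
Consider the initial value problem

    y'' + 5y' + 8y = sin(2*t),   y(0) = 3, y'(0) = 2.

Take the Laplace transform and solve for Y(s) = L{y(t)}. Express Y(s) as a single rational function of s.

Transform both sides with L{·}.
Using L{y''} = s^2 Y - s·y(0) - y'(0) and L{y'} = sY - y(0), with y(0) = 3, y'(0) = 2, the left side becomes (s^2 + 5*s + 8)Y - (3*s + 17).
The right side is L{sin(2*t)} = 2/(s^2 + 4).
So (s^2 + 5*s + 8)Y = 2/(s^2 + 4) + (3*s + 17).
Solve for Y(s) and write it as one ratio of polynomials.

Y(s) = (3*s^3 + 17*s^2 + 12*s + 70)/(s^4 + 5*s^3 + 12*s^2 + 20*s + 32)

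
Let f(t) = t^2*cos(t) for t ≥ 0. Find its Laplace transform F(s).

F(s) = 2*s*(s^2 - 3)/(s^2 + 1)^3

L{cos(t)} = s/(s^2 + 1).
Then apply L{t^2·g(t)} = (-1)^2 d^2/ds^2[G(s)] with G(s) = s/(s^2 + 1):
differentiating 2 times and applying the sign gives 2*s*(s^2 - 3)/(s^2 + 1)^3.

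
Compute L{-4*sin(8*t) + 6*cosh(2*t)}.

Apply the Laplace transform termwise.
(-4)·[L{sin(8t)} = 8/(s^2 + 64)]; (6)·[L{cosh(2t)} = s/(s^2 - 4)].

6*s/(s^2 - 4) - 32/(s^2 + 64)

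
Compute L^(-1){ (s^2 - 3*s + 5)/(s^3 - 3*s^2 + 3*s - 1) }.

3*t^2*exp(t)/2 - t*exp(t) + exp(t)

Factor the denominator: s^3 - 3*s^2 + 3*s - 1 = (s - 1)^3.
Partial fraction decomposition gives [1/(s - 1)] + [-1/(s - 1)^2] + [3/(s - 1)^3].
Invert each term: 1/(s - 1) ↔ e^(t); -1/(s - 1)^2 ↔ -t·e^(t); 3/(s - 1)^3 ↔ (3/2)t^2·e^(t).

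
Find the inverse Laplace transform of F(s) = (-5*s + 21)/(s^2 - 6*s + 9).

Factor the denominator: s^2 - 6*s + 9 = (s - 3)^2.
Partial fraction decomposition gives [-5/(s - 3)] + [6/(s - 3)^2].
Invert each term: -5/(s - 3) ↔ -5e^(3t); 6/(s - 3)^2 ↔ 6t·e^(3t).

6*t*exp(3*t) - 5*exp(3*t)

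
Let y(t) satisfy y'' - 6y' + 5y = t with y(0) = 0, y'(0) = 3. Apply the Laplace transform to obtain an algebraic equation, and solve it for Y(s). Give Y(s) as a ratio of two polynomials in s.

Y(s) = (3*s^2 + 1)/(s^4 - 6*s^3 + 5*s^2)

Take the Laplace transform of both sides.
With L{y''} = s^2 Y - s·y(0) - y'(0) and L{y'} = sY - y(0), with y(0) = 0, y'(0) = 3: the LHS transforms to (s^2 - 6*s + 5)Y - (3).
The right side is L{t} = s^(-2).
So (s^2 - 6*s + 5)Y = s^(-2) + (3).
Isolate Y and clear denominators.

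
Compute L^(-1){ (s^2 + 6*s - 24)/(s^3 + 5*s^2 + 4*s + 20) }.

-2*sin(2*t) + 2*cos(2*t) - exp(-5*t)

Factor the denominator: s^3 + 5*s^2 + 4*s + 20 = (s + 5)*(s^2 + 4).
Partial fraction decomposition gives [-1/(s + 5)] + [2*s/(s^2 + 4)] + [-4/(s^2 + 4)].
Invert each term: -1/(s + 5) ↔ -e^(-5t); 2·s/(s^2 + 4) ↔ 2cos(2t); -2·2/(s^2 + 4) ↔ -2sin(2t).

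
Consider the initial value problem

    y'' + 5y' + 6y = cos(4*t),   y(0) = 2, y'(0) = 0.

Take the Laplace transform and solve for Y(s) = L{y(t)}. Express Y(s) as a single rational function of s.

Transform both sides with L{·}.
Using L{y''} = s^2 Y - s·y(0) - y'(0) and L{y'} = sY - y(0), with y(0) = 2, y'(0) = 0, the left side becomes (s^2 + 5*s + 6)Y - (2*s + 10).
The right side is L{cos(4*t)} = s/(s^2 + 16).
So (s^2 + 5*s + 6)Y = s/(s^2 + 16) + (2*s + 10).
Solve for Y(s) and write it as one ratio of polynomials.

Y(s) = (2*s^3 + 10*s^2 + 33*s + 160)/(s^4 + 5*s^3 + 22*s^2 + 80*s + 96)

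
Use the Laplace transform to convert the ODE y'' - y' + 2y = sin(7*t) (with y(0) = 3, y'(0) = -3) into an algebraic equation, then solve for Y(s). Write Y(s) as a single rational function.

Transform both sides with L{·}.
Using L{y''} = s^2 Y - s·y(0) - y'(0) and L{y'} = sY - y(0), with y(0) = 3, y'(0) = -3, the left side becomes (s^2 - s + 2)Y - (3*s - 6).
The right side is L{sin(7*t)} = 7/(s^2 + 49).
So (s^2 - s + 2)Y = 7/(s^2 + 49) + (3*s - 6).
Divide through and combine into a single rational function.

Y(s) = (3*s^3 - 6*s^2 + 147*s - 287)/(s^4 - s^3 + 51*s^2 - 49*s + 98)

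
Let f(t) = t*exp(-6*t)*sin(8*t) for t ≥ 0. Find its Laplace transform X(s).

X(s) = 16*(s + 6)/(s^2 + 12*s + 100)^2

L{sin(8t)} = 8/(s^2 + 64).
Multiplying by e^(-6t) shifts s → s + 6, so L{exp(-6*t)*sin(8*t)} = 8/((s + 6)^2 + 64).
Then apply L{t·g(t)} = -d/ds[G(s)] with G(s) = 8/((s + 6)^2 + 64):
differentiating 1 time and applying the sign gives 16*(s + 6)/(s^2 + 12*s + 100)^2.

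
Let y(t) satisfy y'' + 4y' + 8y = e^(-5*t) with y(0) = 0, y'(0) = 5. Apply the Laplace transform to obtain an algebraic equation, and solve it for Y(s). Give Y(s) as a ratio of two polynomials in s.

Y(s) = (5*s + 26)/(s^3 + 9*s^2 + 28*s + 40)

Apply the Laplace transform to the equation.
The derivative rules (L{y''} = s^2 Y - s·y(0) - y'(0) and L{y'} = sY - y(0), with y(0) = 0, y'(0) = 5) turn the left side into (s^2 + 4*s + 8)Y - (5).
The right side is L{e^(-5*t)} = 1/(s + 5).
So (s^2 + 4*s + 8)Y = 1/(s + 5) + (5).
Isolate Y and clear denominators.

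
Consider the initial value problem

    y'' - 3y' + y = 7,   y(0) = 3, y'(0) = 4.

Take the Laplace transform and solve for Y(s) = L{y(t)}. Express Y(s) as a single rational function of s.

Take the Laplace transform of both sides.
With L{y''} = s^2 Y - s·y(0) - y'(0) and L{y'} = sY - y(0), with y(0) = 3, y'(0) = 4: the LHS transforms to (s^2 - 3*s + 1)Y - (3*s - 5).
The right side is L{7} = 7/s.
So (s^2 - 3*s + 1)Y = 7/s + (3*s - 5).
Isolate Y and clear denominators.

Y(s) = (3*s^2 - 5*s + 7)/(s^3 - 3*s^2 + s)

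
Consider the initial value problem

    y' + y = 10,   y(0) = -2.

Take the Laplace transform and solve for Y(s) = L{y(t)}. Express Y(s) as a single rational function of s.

Y(s) = (-2*s + 10)/(s^2 + s)

Take the Laplace transform of both sides.
The derivative rules (L{y'} = sY - y(0) = sY - (-2)) turn the left side into (s + 1)Y - (-2).
The right side is L{10} = 10/s.
So (s + 1)Y = 10/s + (-2).
Divide through and combine into a single rational function.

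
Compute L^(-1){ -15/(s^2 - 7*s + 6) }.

Factor the denominator: s^2 - 7*s + 6 = (s - 6)*(s - 1).
Partial fraction decomposition gives [-3/(s - 6)] + [3/(s - 1)].
Invert each term: -3/(s - 6) ↔ -3e^(6t); 3/(s - 1) ↔ 3e^(t).

-3*exp(6*t) + 3*exp(t)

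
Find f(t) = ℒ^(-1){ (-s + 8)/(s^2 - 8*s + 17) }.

Complete the square in the denominator: s^2 - 8*s + 17 = (s - 4)^2 + 1^2.
Split the numerator to match: -s + 8 = -1·(s - 4) + 4·1.
Invert each term: -1·(s - 4)/((s - 4)^2 + 1) ↔ -e^(4t)cos(t); 4·1/((s - 4)^2 + 1) ↔ 4e^(4t)sin(t).

f(t) = 4*exp(4*t)*sin(t) - exp(4*t)*cos(t)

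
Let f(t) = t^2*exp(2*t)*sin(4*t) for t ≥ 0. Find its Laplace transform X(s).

L{sin(4t)} = 4/(s^2 + 16).
Multiplying by e^(2t) shifts s → s - 2, so L{exp(2*t)*sin(4*t)} = 4/((s - 2)^2 + 16).
Then apply L{t^2·g(t)} = (-1)^2 d^2/ds^2[G(s)] with G(s) = 4/((s - 2)^2 + 16):
differentiating 2 times and applying the sign gives 8*(3*s^2 - 12*s - 4)/(s^2 - 4*s + 20)^3.

X(s) = 8*(3*s^2 - 12*s - 4)/(s^2 - 4*s + 20)^3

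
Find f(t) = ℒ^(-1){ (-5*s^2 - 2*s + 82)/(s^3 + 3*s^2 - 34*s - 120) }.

f(t) = -exp(6*t) - exp(-4*t) - 3*exp(-5*t)

Factor the denominator: s^3 + 3*s^2 - 34*s - 120 = (s - 6)*(s + 4)*(s + 5).
Partial fraction decomposition gives [-3/(s + 5)] + [-1/(s - 6)] + [-1/(s + 4)].
Invert each term: -3/(s + 5) ↔ -3e^(-5t); -1/(s - 6) ↔ -e^(6t); -1/(s + 4) ↔ -e^(-4t).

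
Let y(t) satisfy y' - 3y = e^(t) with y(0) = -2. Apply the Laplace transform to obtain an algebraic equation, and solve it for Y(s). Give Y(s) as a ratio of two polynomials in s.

Apply the Laplace transform to the equation.
Using L{y'} = sY - y(0) = sY - (-2), the left side becomes (s - 3)Y - (-2).
The right side is L{e^(t)} = 1/(s - 1).
So (s - 3)Y = 1/(s - 1) + (-2).
Isolate Y and clear denominators.

Y(s) = (-2*s + 3)/(s^2 - 4*s + 3)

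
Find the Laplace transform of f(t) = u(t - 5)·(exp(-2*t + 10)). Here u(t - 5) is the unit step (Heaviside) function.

exp(-5*s)/(s + 2)

By the second shifting theorem, L{u(t - c)·g(t - c)} = e^(-cs)·G(s) with c = 5 and G(s) = L{g(t)}.
L{e^(-2t)} = 1/(s + 2).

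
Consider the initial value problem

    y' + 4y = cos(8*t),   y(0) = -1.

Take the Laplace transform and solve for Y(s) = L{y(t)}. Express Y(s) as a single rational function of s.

Y(s) = (-s^2 + s - 64)/(s^3 + 4*s^2 + 64*s + 256)

Take the Laplace transform of both sides.
Using L{y'} = sY - y(0) = sY - (-1), the left side becomes (s + 4)Y - (-1).
The right side is L{cos(8*t)} = s/(s^2 + 64).
So (s + 4)Y = s/(s^2 + 64) + (-1).
Solve for Y(s) and write it as one ratio of polynomials.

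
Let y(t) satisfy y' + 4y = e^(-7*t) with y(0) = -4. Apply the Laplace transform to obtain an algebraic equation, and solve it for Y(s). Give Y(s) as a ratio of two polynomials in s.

Y(s) = (-4*s - 27)/(s^2 + 11*s + 28)

Transform both sides with L{·}.
Using L{y'} = sY - y(0) = sY - (-4), the left side becomes (s + 4)Y - (-4).
The right side is L{e^(-7*t)} = 1/(s + 7).
So (s + 4)Y = 1/(s + 7) + (-4).
Divide through and combine into a single rational function.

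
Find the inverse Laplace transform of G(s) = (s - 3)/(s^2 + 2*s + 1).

-4*t*exp(-t) + exp(-t)

Factor the denominator: s^2 + 2*s + 1 = (s + 1)^2.
Partial fraction decomposition gives [1/(s + 1)] + [-4/(s + 1)^2].
Invert each term: 1/(s + 1) ↔ e^(-t); -4/(s + 1)^2 ↔ -4t·e^(-t).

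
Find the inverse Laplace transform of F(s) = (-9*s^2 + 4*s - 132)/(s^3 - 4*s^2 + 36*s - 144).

-5*exp(4*t) - 2*sin(6*t) - 4*cos(6*t)

Factor the denominator: s^3 - 4*s^2 + 36*s - 144 = (s - 4)*(s^2 + 36).
Partial fraction decomposition gives [-5/(s - 4)] + [-4*s/(s^2 + 36)] + [-12/(s^2 + 36)].
Invert each term: -5/(s - 4) ↔ -5e^(4t); -4·s/(s^2 + 36) ↔ -4cos(6t); -2·6/(s^2 + 36) ↔ -2sin(6t).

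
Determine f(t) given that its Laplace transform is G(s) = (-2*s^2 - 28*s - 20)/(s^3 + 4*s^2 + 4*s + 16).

f(t) = -4*sin(2*t) - 5*cos(2*t) + 3*exp(-4*t)

Factor the denominator: s^3 + 4*s^2 + 4*s + 16 = (s + 4)*(s^2 + 4).
Partial fraction decomposition gives [3/(s + 4)] + [-5*s/(s^2 + 4)] + [-8/(s^2 + 4)].
Invert each term: 3/(s + 4) ↔ 3e^(-4t); -5·s/(s^2 + 4) ↔ -5cos(2t); -4·2/(s^2 + 4) ↔ -4sin(2t).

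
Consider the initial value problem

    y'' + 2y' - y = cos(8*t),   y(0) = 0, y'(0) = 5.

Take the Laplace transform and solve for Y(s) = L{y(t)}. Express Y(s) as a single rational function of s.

Y(s) = (5*s^2 + s + 320)/(s^4 + 2*s^3 + 63*s^2 + 128*s - 64)

Laplace-transform each side.
The derivative rules (L{y''} = s^2 Y - s·y(0) - y'(0) and L{y'} = sY - y(0), with y(0) = 0, y'(0) = 5) turn the left side into (s^2 + 2*s - 1)Y - (5).
The right side is L{cos(8*t)} = s/(s^2 + 64).
So (s^2 + 2*s - 1)Y = s/(s^2 + 64) + (5).
Solve for Y(s) and write it as one ratio of polynomials.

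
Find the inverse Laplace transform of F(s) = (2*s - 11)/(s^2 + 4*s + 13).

Complete the square in the denominator: s^2 + 4*s + 13 = (s + 2)^2 + 3^2.
Split the numerator to match: 2*s - 11 = 2·(s + 2) - 5·3.
Invert each term: 2·(s + 2)/((s + 2)^2 + 9) ↔ 2e^(-2t)cos(3t); -5·3/((s + 2)^2 + 9) ↔ -5e^(-2t)sin(3t).

-5*exp(-2*t)*sin(3*t) + 2*exp(-2*t)*cos(3*t)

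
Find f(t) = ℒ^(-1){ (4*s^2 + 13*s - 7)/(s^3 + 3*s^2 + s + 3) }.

f(t) = -2*sin(t) + 5*cos(t) - exp(-3*t)

Factor the denominator: s^3 + 3*s^2 + s + 3 = (s + 3)*(s^2 + 1).
Partial fraction decomposition gives [-1/(s + 3)] + [5*s/(s^2 + 1)] + [-2/(s^2 + 1)].
Invert each term: -1/(s + 3) ↔ -e^(-3t); 5·s/(s^2 + 1) ↔ 5cos(t); -2·1/(s^2 + 1) ↔ -2sin(t).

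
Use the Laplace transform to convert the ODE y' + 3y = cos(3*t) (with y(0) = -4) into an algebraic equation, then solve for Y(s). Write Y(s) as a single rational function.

Apply the Laplace transform to the equation.
The derivative rules (L{y'} = sY - y(0) = sY - (-4)) turn the left side into (s + 3)Y - (-4).
The right side is L{cos(3*t)} = s/(s^2 + 9).
So (s + 3)Y = s/(s^2 + 9) + (-4).
Solve for Y(s) and write it as one ratio of polynomials.

Y(s) = (-4*s^2 + s - 36)/(s^3 + 3*s^2 + 9*s + 27)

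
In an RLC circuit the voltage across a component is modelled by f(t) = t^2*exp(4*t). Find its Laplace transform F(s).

F(s) = 2/(s - 4)^3

L{e^(4t)} = 1/(s - 4).
Then apply L{t^2·g(t)} = (-1)^2 d^2/ds^2[G(s)] with G(s) = 1/(s - 4):
differentiating 2 times and applying the sign gives 2/(s - 4)^3.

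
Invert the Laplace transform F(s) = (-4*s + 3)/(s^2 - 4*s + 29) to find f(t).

Complete the square in the denominator: s^2 - 4*s + 29 = (s - 2)^2 + 5^2.
Split the numerator to match: -4*s + 3 = -4·(s - 2) - 1·5.
Invert each term: -4·(s - 2)/((s - 2)^2 + 25) ↔ -4e^(2t)cos(5t); -1·5/((s - 2)^2 + 25) ↔ -e^(2t)sin(5t).

f(t) = -exp(2*t)*sin(5*t) - 4*exp(2*t)*cos(5*t)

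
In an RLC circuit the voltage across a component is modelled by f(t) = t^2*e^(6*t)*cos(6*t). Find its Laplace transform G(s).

G(s) = 2*(s - 6)*(s^2 - 12*s - 72)/(s^2 - 12*s + 72)^3

L{cos(6t)} = s/(s^2 + 36).
Multiplying by e^(6t) shifts s → s - 6, so L{e^(6*t)*cos(6*t)} = (s - 6)/((s - 6)^2 + 36).
Then apply L{t^2·g(t)} = (-1)^2 d^2/ds^2[H(s)] with H(s) = (s - 6)/((s - 6)^2 + 36):
differentiating 2 times and applying the sign gives 2*(s - 6)*(s^2 - 12*s - 72)/(s^2 - 12*s + 72)^3.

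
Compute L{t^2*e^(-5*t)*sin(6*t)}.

L{sin(6t)} = 6/(s^2 + 36).
Multiplying by e^(-5t) shifts s → s + 5, so L{e^(-5*t)*sin(6*t)} = 6/((s + 5)^2 + 36).
Then apply L{t^2·g(t)} = (-1)^2 d^2/ds^2[H(s)] with H(s) = 6/((s + 5)^2 + 36):
differentiating 2 times and applying the sign gives 36*(s^2 + 10*s + 13)/(s^2 + 10*s + 61)^3.

36*(s^2 + 10*s + 13)/(s^2 + 10*s + 61)^3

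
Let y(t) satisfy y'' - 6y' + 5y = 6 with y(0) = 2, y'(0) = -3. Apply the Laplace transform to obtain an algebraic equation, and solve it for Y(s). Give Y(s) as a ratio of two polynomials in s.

Apply the Laplace transform to the equation.
With L{y''} = s^2 Y - s·y(0) - y'(0) and L{y'} = sY - y(0), with y(0) = 2, y'(0) = -3: the LHS transforms to (s^2 - 6*s + 5)Y - (2*s - 15).
The right side is L{6} = 6/s.
So (s^2 - 6*s + 5)Y = 6/s + (2*s - 15).
Isolate Y and clear denominators.

Y(s) = (2*s^2 - 15*s + 6)/(s^3 - 6*s^2 + 5*s)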